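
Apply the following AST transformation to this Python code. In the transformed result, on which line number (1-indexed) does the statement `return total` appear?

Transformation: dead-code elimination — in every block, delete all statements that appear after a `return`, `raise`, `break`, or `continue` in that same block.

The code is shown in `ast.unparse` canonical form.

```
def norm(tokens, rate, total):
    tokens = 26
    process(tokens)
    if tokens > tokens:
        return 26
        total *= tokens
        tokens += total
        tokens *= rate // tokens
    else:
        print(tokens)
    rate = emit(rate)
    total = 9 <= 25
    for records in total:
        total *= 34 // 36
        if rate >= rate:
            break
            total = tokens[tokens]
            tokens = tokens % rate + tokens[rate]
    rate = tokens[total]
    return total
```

Transformed code:
def norm(tokens, rate, total):
    tokens = 26
    process(tokens)
    if tokens > tokens:
        return 26
    else:
        print(tokens)
    rate = emit(rate)
    total = 9 <= 25
    for records in total:
        total *= 34 // 36
        if rate >= rate:
            break
    rate = tokens[total]
    return total

15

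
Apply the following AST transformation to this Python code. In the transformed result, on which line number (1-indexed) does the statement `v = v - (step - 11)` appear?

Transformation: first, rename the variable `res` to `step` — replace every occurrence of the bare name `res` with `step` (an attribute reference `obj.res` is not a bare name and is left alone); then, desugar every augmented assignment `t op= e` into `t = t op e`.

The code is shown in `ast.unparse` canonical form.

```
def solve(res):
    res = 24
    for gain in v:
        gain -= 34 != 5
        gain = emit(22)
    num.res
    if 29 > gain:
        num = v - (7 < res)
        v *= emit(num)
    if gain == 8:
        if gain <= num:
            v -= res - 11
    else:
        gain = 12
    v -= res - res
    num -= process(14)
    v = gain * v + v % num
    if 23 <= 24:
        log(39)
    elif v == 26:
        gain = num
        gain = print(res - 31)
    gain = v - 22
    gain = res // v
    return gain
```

12

Transformed code:
def solve(step):
    step = 24
    for gain in v:
        gain = gain - (34 != 5)
        gain = emit(22)
    num.res
    if 29 > gain:
        num = v - (7 < step)
        v = v * emit(num)
    if gain == 8:
        if gain <= num:
            v = v - (step - 11)
    else:
        gain = 12
    v = v - (step - step)
    num = num - process(14)
    v = gain * v + v % num
    if 23 <= 24:
        log(39)
    elif v == 26:
        gain = num
        gain = print(step - 31)
    gain = v - 22
    gain = step // v
    return gain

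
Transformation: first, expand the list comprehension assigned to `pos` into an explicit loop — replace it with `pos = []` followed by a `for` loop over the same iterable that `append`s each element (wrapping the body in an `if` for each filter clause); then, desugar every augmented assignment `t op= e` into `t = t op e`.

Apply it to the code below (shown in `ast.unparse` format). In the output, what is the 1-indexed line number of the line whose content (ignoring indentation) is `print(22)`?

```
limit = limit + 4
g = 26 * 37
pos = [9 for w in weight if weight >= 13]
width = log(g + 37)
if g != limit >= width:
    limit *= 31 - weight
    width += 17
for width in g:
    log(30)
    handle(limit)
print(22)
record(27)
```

14

Transformed code:
limit = limit + 4
g = 26 * 37
pos = []
for w in weight:
    if weight >= 13:
        pos.append(9)
width = log(g + 37)
if g != limit >= width:
    limit = limit * (31 - weight)
    width = width + 17
for width in g:
    log(30)
    handle(limit)
print(22)
record(27)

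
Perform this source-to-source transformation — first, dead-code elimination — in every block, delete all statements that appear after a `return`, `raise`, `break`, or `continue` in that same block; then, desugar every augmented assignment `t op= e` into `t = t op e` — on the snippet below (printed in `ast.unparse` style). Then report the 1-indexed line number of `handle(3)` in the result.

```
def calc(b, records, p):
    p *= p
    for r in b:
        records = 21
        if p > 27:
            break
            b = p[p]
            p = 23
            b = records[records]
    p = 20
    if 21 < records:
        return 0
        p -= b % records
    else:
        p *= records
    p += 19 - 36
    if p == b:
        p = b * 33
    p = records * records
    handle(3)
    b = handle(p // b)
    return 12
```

Transformed code:
def calc(b, records, p):
    p = p * p
    for r in b:
        records = 21
        if p > 27:
            break
    p = 20
    if 21 < records:
        return 0
    else:
        p = p * records
    p = p + (19 - 36)
    if p == b:
        p = b * 33
    p = records * records
    handle(3)
    b = handle(p // b)
    return 12

16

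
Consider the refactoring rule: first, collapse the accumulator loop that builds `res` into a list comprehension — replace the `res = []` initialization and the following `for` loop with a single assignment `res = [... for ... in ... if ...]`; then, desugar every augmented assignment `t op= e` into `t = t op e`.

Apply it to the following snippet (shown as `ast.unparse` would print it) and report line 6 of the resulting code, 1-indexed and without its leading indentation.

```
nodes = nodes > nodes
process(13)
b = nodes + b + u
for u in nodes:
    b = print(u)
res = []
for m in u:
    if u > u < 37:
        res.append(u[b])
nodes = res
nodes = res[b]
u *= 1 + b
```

res = [u[b] for m in u if u > u < 37]

Transformed code:
nodes = nodes > nodes
process(13)
b = nodes + b + u
for u in nodes:
    b = print(u)
res = [u[b] for m in u if u > u < 37]
nodes = res
nodes = res[b]
u = u * (1 + b)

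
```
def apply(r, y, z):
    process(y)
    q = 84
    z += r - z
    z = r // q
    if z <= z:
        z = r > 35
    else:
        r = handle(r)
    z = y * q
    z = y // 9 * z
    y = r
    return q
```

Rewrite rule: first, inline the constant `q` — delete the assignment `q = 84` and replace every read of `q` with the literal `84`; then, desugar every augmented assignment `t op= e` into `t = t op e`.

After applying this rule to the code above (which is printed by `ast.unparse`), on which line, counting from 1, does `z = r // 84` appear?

Transformed code:
def apply(r, y, z):
    process(y)
    z = z + (r - z)
    z = r // 84
    if z <= z:
        z = r > 35
    else:
        r = handle(r)
    z = y * 84
    z = y // 9 * z
    y = r
    return 84

4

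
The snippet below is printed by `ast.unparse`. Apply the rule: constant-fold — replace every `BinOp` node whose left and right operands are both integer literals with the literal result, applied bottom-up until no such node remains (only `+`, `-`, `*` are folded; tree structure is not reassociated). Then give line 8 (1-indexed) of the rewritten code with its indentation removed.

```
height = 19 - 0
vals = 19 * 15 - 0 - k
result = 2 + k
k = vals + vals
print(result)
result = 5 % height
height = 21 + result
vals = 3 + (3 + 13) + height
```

Transformed code:
height = 19
vals = 285 - k
result = 2 + k
k = vals + vals
print(result)
result = 5 % height
height = 21 + result
vals = 19 + height

vals = 19 + height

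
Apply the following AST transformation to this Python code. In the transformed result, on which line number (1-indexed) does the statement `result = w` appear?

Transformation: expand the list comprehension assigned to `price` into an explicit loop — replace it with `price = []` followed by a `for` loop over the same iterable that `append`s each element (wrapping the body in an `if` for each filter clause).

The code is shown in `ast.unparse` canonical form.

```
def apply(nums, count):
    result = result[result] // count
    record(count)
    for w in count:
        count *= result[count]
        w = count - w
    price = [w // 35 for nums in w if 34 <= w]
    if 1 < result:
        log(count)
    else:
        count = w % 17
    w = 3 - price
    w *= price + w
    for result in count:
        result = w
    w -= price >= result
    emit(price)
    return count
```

Transformed code:
def apply(nums, count):
    result = result[result] // count
    record(count)
    for w in count:
        count *= result[count]
        w = count - w
    price = []
    for nums in w:
        if 34 <= w:
            price.append(w // 35)
    if 1 < result:
        log(count)
    else:
        count = w % 17
    w = 3 - price
    w *= price + w
    for result in count:
        result = w
    w -= price >= result
    emit(price)
    return count

18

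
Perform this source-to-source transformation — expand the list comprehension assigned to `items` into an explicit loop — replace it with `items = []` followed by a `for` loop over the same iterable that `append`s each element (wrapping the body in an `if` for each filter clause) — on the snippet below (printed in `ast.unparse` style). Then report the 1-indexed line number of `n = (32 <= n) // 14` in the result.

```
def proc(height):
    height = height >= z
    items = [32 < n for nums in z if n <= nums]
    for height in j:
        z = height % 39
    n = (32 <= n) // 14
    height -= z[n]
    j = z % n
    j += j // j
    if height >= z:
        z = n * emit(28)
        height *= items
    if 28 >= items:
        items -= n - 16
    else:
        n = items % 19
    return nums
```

Transformed code:
def proc(height):
    height = height >= z
    items = []
    for nums in z:
        if n <= nums:
            items.append(32 < n)
    for height in j:
        z = height % 39
    n = (32 <= n) // 14
    height -= z[n]
    j = z % n
    j += j // j
    if height >= z:
        z = n * emit(28)
        height *= items
    if 28 >= items:
        items -= n - 16
    else:
        n = items % 19
    return nums

9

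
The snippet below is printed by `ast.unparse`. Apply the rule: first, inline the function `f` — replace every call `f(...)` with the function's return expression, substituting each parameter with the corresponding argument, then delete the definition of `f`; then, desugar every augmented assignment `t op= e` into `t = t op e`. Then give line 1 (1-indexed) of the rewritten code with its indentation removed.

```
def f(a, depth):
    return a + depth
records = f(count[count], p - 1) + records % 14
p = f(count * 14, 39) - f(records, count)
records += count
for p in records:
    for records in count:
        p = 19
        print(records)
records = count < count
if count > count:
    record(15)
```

Transformed code:
records = count[count] + (p - 1) + records % 14
p = count * 14 + 39 - (records + count)
records = records + count
for p in records:
    for records in count:
        p = 19
        print(records)
records = count < count
if count > count:
    record(15)

records = count[count] + (p - 1) + records % 14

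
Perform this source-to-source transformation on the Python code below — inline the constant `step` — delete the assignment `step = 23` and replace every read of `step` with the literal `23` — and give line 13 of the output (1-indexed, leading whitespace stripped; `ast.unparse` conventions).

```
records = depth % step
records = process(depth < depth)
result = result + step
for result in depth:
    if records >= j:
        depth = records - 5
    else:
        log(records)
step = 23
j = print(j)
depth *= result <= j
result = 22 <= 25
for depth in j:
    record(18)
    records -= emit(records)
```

record(18)

Transformed code:
records = depth % 23
records = process(depth < depth)
result = result + 23
for result in depth:
    if records >= j:
        depth = records - 5
    else:
        log(records)
j = print(j)
depth *= result <= j
result = 22 <= 25
for depth in j:
    record(18)
    records -= emit(records)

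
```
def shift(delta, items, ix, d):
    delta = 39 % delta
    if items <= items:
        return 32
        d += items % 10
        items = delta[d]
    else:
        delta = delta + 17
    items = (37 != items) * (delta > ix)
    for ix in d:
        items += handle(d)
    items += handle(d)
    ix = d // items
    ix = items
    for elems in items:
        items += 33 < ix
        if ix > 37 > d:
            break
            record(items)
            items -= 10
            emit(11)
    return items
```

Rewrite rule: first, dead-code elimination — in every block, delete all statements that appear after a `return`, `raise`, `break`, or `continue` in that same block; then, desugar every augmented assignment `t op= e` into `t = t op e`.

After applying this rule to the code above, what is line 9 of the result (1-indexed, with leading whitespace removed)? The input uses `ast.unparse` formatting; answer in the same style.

Transformed code:
def shift(delta, items, ix, d):
    delta = 39 % delta
    if items <= items:
        return 32
    else:
        delta = delta + 17
    items = (37 != items) * (delta > ix)
    for ix in d:
        items = items + handle(d)
    items = items + handle(d)
    ix = d // items
    ix = items
    for elems in items:
        items = items + (33 < ix)
        if ix > 37 > d:
            break
    return items

items = items + handle(d)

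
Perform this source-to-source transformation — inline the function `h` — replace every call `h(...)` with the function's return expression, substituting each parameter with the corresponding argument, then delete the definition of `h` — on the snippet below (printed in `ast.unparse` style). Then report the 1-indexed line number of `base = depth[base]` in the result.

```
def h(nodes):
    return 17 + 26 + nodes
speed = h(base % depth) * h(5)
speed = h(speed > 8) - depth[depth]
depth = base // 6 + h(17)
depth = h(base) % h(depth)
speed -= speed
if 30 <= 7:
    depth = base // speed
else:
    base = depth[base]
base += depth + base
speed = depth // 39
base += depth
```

Transformed code:
speed = (17 + 26 + base % depth) * (17 + 26 + 5)
speed = 17 + 26 + (speed > 8) - depth[depth]
depth = base // 6 + (17 + 26 + 17)
depth = (17 + 26 + base) % (17 + 26 + depth)
speed -= speed
if 30 <= 7:
    depth = base // speed
else:
    base = depth[base]
base += depth + base
speed = depth // 39
base += depth

9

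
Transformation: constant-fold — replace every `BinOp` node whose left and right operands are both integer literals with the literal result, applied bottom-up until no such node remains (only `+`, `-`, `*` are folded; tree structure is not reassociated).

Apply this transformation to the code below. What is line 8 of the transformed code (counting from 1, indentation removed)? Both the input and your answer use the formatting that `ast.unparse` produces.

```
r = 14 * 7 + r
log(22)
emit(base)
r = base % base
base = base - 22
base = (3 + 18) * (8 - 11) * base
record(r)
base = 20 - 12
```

base = 8

Transformed code:
r = 98 + r
log(22)
emit(base)
r = base % base
base = base - 22
base = -63 * base
record(r)
base = 8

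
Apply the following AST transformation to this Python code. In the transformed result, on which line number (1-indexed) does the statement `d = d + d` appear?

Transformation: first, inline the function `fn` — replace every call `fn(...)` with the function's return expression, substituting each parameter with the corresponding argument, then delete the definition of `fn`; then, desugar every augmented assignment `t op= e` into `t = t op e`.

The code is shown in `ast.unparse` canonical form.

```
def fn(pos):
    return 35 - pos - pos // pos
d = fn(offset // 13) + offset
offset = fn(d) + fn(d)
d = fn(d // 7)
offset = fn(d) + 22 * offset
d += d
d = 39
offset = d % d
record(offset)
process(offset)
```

5

Transformed code:
d = 35 - offset // 13 - offset // 13 // (offset // 13) + offset
offset = 35 - d - d // d + (35 - d - d // d)
d = 35 - d // 7 - d // 7 // (d // 7)
offset = 35 - d - d // d + 22 * offset
d = d + d
d = 39
offset = d % d
record(offset)
process(offset)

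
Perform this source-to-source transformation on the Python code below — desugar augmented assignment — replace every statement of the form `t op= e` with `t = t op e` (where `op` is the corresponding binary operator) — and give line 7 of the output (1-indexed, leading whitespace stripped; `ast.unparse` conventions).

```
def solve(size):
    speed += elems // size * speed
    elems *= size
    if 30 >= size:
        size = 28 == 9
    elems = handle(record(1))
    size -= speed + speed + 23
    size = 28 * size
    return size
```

Transformed code:
def solve(size):
    speed = speed + elems // size * speed
    elems = elems * size
    if 30 >= size:
        size = 28 == 9
    elems = handle(record(1))
    size = size - (speed + speed + 23)
    size = 28 * size
    return size

size = size - (speed + speed + 23)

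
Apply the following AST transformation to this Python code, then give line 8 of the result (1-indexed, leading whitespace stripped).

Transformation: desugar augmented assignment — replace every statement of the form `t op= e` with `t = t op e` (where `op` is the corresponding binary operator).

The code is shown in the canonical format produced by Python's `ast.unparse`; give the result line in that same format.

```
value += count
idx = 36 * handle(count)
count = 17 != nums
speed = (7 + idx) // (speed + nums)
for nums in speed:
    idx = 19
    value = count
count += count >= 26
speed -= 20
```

count = count + (count >= 26)

Transformed code:
value = value + count
idx = 36 * handle(count)
count = 17 != nums
speed = (7 + idx) // (speed + nums)
for nums in speed:
    idx = 19
    value = count
count = count + (count >= 26)
speed = speed - 20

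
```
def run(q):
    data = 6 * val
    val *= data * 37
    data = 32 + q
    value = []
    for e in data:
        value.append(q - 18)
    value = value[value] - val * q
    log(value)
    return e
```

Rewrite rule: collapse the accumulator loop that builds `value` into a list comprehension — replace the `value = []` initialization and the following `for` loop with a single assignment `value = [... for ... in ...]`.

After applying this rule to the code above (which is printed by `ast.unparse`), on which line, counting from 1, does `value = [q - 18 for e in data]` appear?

Transformed code:
def run(q):
    data = 6 * val
    val *= data * 37
    data = 32 + q
    value = [q - 18 for e in data]
    value = value[value] - val * q
    log(value)
    return e

5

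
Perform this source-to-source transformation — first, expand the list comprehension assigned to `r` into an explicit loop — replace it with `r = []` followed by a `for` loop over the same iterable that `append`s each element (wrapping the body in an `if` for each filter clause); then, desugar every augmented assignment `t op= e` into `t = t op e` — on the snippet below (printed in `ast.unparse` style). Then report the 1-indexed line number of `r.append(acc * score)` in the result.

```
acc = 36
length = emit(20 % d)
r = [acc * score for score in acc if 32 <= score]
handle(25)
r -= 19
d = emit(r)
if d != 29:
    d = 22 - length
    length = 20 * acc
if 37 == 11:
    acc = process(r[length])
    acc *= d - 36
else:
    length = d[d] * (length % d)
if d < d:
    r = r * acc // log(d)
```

Transformed code:
acc = 36
length = emit(20 % d)
r = []
for score in acc:
    if 32 <= score:
        r.append(acc * score)
handle(25)
r = r - 19
d = emit(r)
if d != 29:
    d = 22 - length
    length = 20 * acc
if 37 == 11:
    acc = process(r[length])
    acc = acc * (d - 36)
else:
    length = d[d] * (length % d)
if d < d:
    r = r * acc // log(d)

6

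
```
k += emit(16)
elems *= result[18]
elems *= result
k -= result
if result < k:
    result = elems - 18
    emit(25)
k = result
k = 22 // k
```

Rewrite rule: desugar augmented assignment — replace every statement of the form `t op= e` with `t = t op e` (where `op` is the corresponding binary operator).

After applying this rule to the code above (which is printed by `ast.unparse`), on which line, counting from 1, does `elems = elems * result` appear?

3

Transformed code:
k = k + emit(16)
elems = elems * result[18]
elems = elems * result
k = k - result
if result < k:
    result = elems - 18
    emit(25)
k = result
k = 22 // k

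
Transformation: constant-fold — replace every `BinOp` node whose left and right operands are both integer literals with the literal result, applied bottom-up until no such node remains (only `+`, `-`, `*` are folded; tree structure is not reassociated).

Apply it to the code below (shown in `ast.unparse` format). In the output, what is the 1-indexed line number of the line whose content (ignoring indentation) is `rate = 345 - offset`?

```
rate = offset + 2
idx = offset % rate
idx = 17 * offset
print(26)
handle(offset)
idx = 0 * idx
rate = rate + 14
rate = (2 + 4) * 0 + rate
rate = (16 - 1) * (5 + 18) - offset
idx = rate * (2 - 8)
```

9

Transformed code:
rate = offset + 2
idx = offset % rate
idx = 17 * offset
print(26)
handle(offset)
idx = 0 * idx
rate = rate + 14
rate = 0 + rate
rate = 345 - offset
idx = rate * -6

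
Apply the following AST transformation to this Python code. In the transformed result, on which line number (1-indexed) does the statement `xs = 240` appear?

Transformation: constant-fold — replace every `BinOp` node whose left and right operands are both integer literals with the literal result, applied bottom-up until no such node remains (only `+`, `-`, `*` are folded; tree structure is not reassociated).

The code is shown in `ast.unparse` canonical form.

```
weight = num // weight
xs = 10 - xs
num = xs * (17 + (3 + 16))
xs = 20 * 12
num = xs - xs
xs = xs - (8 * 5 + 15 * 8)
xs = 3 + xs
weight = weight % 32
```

4

Transformed code:
weight = num // weight
xs = 10 - xs
num = xs * 36
xs = 240
num = xs - xs
xs = xs - 160
xs = 3 + xs
weight = weight % 32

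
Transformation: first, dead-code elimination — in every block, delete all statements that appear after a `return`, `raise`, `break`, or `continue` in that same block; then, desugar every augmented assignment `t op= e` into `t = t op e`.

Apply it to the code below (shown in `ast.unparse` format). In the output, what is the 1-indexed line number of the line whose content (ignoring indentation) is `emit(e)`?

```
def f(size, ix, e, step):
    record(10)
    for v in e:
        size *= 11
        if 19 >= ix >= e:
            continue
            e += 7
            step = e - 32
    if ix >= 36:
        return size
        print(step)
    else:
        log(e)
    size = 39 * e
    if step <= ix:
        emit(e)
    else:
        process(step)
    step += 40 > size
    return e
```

Transformed code:
def f(size, ix, e, step):
    record(10)
    for v in e:
        size = size * 11
        if 19 >= ix >= e:
            continue
    if ix >= 36:
        return size
    else:
        log(e)
    size = 39 * e
    if step <= ix:
        emit(e)
    else:
        process(step)
    step = step + (40 > size)
    return e

13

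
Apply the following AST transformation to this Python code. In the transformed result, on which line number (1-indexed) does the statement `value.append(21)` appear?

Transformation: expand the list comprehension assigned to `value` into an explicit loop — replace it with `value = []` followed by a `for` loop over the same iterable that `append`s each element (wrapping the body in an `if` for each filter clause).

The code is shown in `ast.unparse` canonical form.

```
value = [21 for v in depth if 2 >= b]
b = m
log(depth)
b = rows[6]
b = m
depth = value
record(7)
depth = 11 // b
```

Transformed code:
value = []
for v in depth:
    if 2 >= b:
        value.append(21)
b = m
log(depth)
b = rows[6]
b = m
depth = value
record(7)
depth = 11 // b

4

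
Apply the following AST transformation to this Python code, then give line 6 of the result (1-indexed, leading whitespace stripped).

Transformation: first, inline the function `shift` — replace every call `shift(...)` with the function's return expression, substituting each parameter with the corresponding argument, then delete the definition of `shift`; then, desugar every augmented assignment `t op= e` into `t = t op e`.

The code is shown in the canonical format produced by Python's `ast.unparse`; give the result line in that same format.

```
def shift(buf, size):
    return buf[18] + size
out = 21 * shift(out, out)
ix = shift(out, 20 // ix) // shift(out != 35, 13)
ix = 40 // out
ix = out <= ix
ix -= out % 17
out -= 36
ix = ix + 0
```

Transformed code:
out = 21 * (out[18] + out)
ix = (out[18] + 20 // ix) // ((out != 35)[18] + 13)
ix = 40 // out
ix = out <= ix
ix = ix - out % 17
out = out - 36
ix = ix + 0

out = out - 36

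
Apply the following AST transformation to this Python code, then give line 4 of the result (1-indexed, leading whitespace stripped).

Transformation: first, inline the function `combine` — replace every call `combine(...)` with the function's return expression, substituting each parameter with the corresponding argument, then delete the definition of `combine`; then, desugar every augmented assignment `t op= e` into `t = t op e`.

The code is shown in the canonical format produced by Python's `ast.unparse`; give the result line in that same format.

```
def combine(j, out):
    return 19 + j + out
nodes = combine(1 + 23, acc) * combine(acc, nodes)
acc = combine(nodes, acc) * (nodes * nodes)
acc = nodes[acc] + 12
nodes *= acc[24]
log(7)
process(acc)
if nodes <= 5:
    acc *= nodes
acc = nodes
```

Transformed code:
nodes = (19 + (1 + 23) + acc) * (19 + acc + nodes)
acc = (19 + nodes + acc) * (nodes * nodes)
acc = nodes[acc] + 12
nodes = nodes * acc[24]
log(7)
process(acc)
if nodes <= 5:
    acc = acc * nodes
acc = nodes

nodes = nodes * acc[24]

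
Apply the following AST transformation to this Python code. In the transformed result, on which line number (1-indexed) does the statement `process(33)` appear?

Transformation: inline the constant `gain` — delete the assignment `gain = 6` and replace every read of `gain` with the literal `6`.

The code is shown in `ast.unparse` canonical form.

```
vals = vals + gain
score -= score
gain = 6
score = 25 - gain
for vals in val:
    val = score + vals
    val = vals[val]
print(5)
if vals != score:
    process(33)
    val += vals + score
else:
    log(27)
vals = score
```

9

Transformed code:
vals = vals + 6
score -= score
score = 25 - 6
for vals in val:
    val = score + vals
    val = vals[val]
print(5)
if vals != score:
    process(33)
    val += vals + score
else:
    log(27)
vals = score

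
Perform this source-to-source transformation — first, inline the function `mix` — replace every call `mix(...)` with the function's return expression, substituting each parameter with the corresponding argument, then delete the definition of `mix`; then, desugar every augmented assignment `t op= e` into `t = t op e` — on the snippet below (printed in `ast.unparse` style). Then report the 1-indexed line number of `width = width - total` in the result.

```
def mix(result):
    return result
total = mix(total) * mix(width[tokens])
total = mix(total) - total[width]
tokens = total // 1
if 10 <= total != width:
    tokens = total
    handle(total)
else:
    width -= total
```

8

Transformed code:
total = total * width[tokens]
total = total - total[width]
tokens = total // 1
if 10 <= total != width:
    tokens = total
    handle(total)
else:
    width = width - total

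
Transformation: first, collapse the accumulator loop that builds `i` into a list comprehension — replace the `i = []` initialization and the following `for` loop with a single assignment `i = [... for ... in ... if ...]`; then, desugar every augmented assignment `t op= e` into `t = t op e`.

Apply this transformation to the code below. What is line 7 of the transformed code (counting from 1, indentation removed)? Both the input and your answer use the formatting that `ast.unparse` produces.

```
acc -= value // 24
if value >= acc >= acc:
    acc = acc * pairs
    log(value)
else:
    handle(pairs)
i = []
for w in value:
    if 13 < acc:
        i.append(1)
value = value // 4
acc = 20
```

i = [1 for w in value if 13 < acc]

Transformed code:
acc = acc - value // 24
if value >= acc >= acc:
    acc = acc * pairs
    log(value)
else:
    handle(pairs)
i = [1 for w in value if 13 < acc]
value = value // 4
acc = 20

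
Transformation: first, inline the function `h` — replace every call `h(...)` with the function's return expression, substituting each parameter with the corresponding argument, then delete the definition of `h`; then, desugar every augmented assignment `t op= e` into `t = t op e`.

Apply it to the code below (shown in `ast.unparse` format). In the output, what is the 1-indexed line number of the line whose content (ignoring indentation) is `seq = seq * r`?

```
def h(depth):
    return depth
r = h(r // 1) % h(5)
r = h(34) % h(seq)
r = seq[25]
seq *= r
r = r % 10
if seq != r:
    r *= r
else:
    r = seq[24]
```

4

Transformed code:
r = r // 1 % 5
r = 34 % seq
r = seq[25]
seq = seq * r
r = r % 10
if seq != r:
    r = r * r
else:
    r = seq[24]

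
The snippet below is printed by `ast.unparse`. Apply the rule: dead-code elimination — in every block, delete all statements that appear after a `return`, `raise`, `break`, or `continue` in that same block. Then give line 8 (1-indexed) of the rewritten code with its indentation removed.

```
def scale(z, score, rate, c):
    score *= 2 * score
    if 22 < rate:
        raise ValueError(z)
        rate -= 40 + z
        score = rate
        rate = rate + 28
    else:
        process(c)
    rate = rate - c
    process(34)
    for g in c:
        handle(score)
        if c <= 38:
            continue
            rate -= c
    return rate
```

Transformed code:
def scale(z, score, rate, c):
    score *= 2 * score
    if 22 < rate:
        raise ValueError(z)
    else:
        process(c)
    rate = rate - c
    process(34)
    for g in c:
        handle(score)
        if c <= 38:
            continue
    return rate

process(34)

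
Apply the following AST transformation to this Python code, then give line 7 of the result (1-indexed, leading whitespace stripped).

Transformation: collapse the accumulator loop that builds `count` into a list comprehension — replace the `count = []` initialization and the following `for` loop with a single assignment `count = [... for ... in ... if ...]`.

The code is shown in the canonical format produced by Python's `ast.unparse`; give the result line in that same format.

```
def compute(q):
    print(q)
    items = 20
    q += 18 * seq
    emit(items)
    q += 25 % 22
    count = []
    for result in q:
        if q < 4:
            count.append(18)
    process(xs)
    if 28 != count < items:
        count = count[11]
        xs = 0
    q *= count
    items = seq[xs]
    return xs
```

count = [18 for result in q if q < 4]

Transformed code:
def compute(q):
    print(q)
    items = 20
    q += 18 * seq
    emit(items)
    q += 25 % 22
    count = [18 for result in q if q < 4]
    process(xs)
    if 28 != count < items:
        count = count[11]
        xs = 0
    q *= count
    items = seq[xs]
    return xs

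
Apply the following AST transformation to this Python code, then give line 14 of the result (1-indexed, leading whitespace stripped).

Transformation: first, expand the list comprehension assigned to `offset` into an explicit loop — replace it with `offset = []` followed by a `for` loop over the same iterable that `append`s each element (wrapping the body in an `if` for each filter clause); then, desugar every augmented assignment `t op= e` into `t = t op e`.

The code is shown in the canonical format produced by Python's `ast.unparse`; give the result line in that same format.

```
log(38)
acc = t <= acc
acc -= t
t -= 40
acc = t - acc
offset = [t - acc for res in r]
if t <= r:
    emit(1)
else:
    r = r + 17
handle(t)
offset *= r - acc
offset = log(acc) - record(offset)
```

Transformed code:
log(38)
acc = t <= acc
acc = acc - t
t = t - 40
acc = t - acc
offset = []
for res in r:
    offset.append(t - acc)
if t <= r:
    emit(1)
else:
    r = r + 17
handle(t)
offset = offset * (r - acc)
offset = log(acc) - record(offset)

offset = offset * (r - acc)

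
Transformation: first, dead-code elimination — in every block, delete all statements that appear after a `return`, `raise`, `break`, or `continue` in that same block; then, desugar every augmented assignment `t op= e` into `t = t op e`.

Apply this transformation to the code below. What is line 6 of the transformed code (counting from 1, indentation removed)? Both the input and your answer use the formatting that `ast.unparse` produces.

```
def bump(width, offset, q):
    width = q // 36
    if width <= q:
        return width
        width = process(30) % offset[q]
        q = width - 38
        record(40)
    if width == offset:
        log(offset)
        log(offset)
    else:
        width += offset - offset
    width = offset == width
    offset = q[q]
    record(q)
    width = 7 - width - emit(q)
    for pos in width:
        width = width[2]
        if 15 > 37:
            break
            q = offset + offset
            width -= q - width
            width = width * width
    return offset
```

Transformed code:
def bump(width, offset, q):
    width = q // 36
    if width <= q:
        return width
    if width == offset:
        log(offset)
        log(offset)
    else:
        width = width + (offset - offset)
    width = offset == width
    offset = q[q]
    record(q)
    width = 7 - width - emit(q)
    for pos in width:
        width = width[2]
        if 15 > 37:
            break
    return offset

log(offset)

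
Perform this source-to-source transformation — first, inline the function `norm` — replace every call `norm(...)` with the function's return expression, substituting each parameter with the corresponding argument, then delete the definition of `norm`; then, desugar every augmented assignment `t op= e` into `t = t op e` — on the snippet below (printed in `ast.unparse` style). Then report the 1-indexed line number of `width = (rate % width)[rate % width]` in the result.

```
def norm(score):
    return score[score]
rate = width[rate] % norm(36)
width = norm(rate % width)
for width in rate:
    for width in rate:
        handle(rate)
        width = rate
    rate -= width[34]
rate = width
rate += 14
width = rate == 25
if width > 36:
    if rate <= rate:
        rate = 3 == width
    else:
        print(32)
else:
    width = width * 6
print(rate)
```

Transformed code:
rate = width[rate] % 36[36]
width = (rate % width)[rate % width]
for width in rate:
    for width in rate:
        handle(rate)
        width = rate
    rate = rate - width[34]
rate = width
rate = rate + 14
width = rate == 25
if width > 36:
    if rate <= rate:
        rate = 3 == width
    else:
        print(32)
else:
    width = width * 6
print(rate)

2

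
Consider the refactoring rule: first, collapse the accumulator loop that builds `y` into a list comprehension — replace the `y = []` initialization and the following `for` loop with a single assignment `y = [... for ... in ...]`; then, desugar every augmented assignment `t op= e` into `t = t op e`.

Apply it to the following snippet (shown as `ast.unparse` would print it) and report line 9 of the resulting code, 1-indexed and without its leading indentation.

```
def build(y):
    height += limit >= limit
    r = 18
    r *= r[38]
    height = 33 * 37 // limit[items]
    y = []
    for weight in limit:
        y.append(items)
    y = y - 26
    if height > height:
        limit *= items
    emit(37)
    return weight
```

Transformed code:
def build(y):
    height = height + (limit >= limit)
    r = 18
    r = r * r[38]
    height = 33 * 37 // limit[items]
    y = [items for weight in limit]
    y = y - 26
    if height > height:
        limit = limit * items
    emit(37)
    return weight

limit = limit * items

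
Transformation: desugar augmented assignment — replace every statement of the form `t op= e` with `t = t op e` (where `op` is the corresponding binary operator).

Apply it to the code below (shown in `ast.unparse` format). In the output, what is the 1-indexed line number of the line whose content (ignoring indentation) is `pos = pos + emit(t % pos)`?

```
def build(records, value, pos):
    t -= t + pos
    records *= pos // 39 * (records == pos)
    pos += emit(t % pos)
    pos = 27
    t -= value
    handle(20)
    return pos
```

4

Transformed code:
def build(records, value, pos):
    t = t - (t + pos)
    records = records * (pos // 39 * (records == pos))
    pos = pos + emit(t % pos)
    pos = 27
    t = t - value
    handle(20)
    return pos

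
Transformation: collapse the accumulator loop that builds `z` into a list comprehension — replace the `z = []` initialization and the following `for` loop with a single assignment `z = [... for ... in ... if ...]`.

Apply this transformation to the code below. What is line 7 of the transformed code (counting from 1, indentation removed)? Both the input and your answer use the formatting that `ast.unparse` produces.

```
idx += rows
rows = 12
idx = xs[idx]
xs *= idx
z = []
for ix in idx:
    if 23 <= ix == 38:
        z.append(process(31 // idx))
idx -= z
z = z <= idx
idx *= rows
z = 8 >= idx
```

Transformed code:
idx += rows
rows = 12
idx = xs[idx]
xs *= idx
z = [process(31 // idx) for ix in idx if 23 <= ix == 38]
idx -= z
z = z <= idx
idx *= rows
z = 8 >= idx

z = z <= idx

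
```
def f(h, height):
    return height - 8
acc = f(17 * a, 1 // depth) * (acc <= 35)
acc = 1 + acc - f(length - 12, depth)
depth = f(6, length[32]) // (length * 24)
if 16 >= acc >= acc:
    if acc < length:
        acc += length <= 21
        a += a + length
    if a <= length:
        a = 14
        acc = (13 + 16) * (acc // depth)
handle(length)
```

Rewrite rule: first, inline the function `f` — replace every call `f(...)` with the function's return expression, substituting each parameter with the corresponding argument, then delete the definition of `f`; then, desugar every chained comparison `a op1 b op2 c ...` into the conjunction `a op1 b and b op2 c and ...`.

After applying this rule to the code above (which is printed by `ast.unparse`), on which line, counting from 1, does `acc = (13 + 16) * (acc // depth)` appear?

10

Transformed code:
acc = (1 // depth - 8) * (acc <= 35)
acc = 1 + acc - (depth - 8)
depth = (length[32] - 8) // (length * 24)
if 16 >= acc and acc >= acc:
    if acc < length:
        acc += length <= 21
        a += a + length
    if a <= length:
        a = 14
        acc = (13 + 16) * (acc // depth)
handle(length)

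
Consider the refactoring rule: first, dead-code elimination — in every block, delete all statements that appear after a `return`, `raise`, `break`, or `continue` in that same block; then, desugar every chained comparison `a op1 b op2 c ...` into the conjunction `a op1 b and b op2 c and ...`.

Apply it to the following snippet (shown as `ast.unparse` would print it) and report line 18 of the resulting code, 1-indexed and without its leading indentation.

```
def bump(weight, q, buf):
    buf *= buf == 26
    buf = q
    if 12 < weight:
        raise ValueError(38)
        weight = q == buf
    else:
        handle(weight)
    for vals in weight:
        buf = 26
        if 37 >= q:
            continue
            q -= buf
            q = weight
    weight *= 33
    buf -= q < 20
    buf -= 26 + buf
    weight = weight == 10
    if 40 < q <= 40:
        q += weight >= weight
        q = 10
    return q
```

q = 10

Transformed code:
def bump(weight, q, buf):
    buf *= buf == 26
    buf = q
    if 12 < weight:
        raise ValueError(38)
    else:
        handle(weight)
    for vals in weight:
        buf = 26
        if 37 >= q:
            continue
    weight *= 33
    buf -= q < 20
    buf -= 26 + buf
    weight = weight == 10
    if 40 < q and q <= 40:
        q += weight >= weight
        q = 10
    return q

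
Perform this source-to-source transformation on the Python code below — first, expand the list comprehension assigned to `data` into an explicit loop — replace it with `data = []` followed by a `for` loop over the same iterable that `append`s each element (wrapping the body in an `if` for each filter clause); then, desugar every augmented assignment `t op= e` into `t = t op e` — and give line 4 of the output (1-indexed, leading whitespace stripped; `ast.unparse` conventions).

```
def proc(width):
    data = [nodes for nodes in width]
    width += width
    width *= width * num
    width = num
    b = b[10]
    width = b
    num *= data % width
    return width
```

Transformed code:
def proc(width):
    data = []
    for nodes in width:
        data.append(nodes)
    width = width + width
    width = width * (width * num)
    width = num
    b = b[10]
    width = b
    num = num * (data % width)
    return width

data.append(nodes)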